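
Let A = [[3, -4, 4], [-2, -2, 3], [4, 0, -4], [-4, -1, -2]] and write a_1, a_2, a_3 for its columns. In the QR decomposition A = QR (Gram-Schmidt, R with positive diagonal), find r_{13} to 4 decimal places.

a_1 = (3, -2, 4, -4); ‖a_1‖ = 6.7082, so q_1 = (0.4472, -0.2981, 0.5963, -0.5963).
r_{13} = q_1·a_3 = -0.2981.

r_{13} = -0.2981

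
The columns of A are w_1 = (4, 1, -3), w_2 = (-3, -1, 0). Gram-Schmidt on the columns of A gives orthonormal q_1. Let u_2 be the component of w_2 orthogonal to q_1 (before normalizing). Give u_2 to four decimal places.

u_2 = (-1.0000, -0.5000, -1.5000)

w_1 = (4, 1, -3); ‖w_1‖ = 5.0990, so q_1 = (0.7845, 0.1961, -0.5883).
q_1·w_2 = 0.7845·(-3) + 0.1961·(-1) + (-0.5883)·0 = -2.5495.
u_2 = w_2 + 2.5495·q_1 = (-1.0000, -0.5000, -1.5000).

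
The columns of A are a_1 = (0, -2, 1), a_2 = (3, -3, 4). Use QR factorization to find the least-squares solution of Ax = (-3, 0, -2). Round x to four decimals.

x = (1.4571, -0.9286)

a_1 = (0, -2, 1); ‖a_1‖ = 2.2361, so q_1 = (0.0000, -0.8944, 0.4472).
q_1·a_2 = 0.0000·3 + (-0.8944)·(-3) + 0.4472·4 = 4.4721.
u_2 = a_2 − 4.4721·q_1 = (3.0000, 1.0000, 2.0000).
‖u_2‖ = 3.7417, so q_2 = (0.8018, 0.2673, 0.5345).
Qᵀb = (-0.8944, -3.4744).
Back-substitute: x_2 = -3.4744/3.7417 = -0.9286.
x_1 = (-0.8944 − 4.4721·(-0.9286))/2.2361 = 1.4571.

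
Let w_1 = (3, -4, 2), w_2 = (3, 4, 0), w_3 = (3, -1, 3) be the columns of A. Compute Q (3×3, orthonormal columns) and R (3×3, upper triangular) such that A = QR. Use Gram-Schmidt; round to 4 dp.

w_1 = (3, -4, 2); ‖w_1‖ = 5.3852, so q_1 = (0.5571, -0.7428, 0.3714).
q_1·w_2 = 0.5571·3 + (-0.7428)·4 + 0.3714·0 = -1.2999.
u_2 = w_2 + 1.2999·q_1 = (3.7241, 3.0345, 0.4828).
‖u_2‖ = 4.8281, so q_2 = (0.7713, 0.6285, 0.1000).
q_1·w_3 = 0.5571·3 + (-0.7428)·(-1) + 0.3714·3 = 3.5282; q_2·w_3 = 0.7713·3 + 0.6285·(-1) + 0.1000·3 = 1.9855.
u_3 = w_3 − 3.5282·q_1 − 1.9855·q_2 = (-0.4970, 0.3728, 1.4911).
‖u_3‖ = 1.6154, so q_3 = (-0.3077, 0.2308, 0.9231).

Q = [[0.5571, 0.7713, -0.3077], [-0.7428, 0.6285, 0.2308], [0.3714, 0.1000, 0.9231]], R = [[5.3852, -1.2999, 3.5282], [0.0000, 4.8281, 1.9855], [0.0000, 0.0000, 1.6154]]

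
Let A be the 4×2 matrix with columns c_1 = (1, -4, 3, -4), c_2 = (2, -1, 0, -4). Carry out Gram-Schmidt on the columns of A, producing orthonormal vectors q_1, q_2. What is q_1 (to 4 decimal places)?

q_1 = (0.1543, -0.6172, 0.4629, -0.6172)

c_1 = (1, -4, 3, -4); ‖c_1‖ = 6.4807, so q_1 = (0.1543, -0.6172, 0.4629, -0.6172).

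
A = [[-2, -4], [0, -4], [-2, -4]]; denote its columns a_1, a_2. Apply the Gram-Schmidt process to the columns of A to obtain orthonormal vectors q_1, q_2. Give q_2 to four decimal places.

a_1 = (-2, 0, -2); ‖a_1‖ = 2.8284, so q_1 = (-0.7071, 0.0000, -0.7071).
q_1·a_2 = (-0.7071)·(-4) + 0.0000·(-4) + (-0.7071)·(-4) = 5.6569.
u_2 = a_2 − 5.6569·q_1 = (0.0000, -4.0000, 0.0000).
‖u_2‖ = 4.0000, so q_2 = (0.0000, -1.0000, 0.0000).

q_2 = (0.0000, -1.0000, 0.0000)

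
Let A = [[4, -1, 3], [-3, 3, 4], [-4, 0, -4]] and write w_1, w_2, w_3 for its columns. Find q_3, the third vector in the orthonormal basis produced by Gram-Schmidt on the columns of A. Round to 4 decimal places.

q_3 = (0.7730, 0.2577, 0.5797)

q_1 = w_1/‖w_1‖ = (4, -3, -4)/6.4031 = (0.6247, -0.4685, -0.6247).
r_{12} = q_1·w_2 = -2.0303.
u_2 = w_2 + 2.0303·q_1 = (0.2683, 2.0488, -1.2683).
‖u_2‖ = 2.4245, so q_2 = (0.1107, 0.8450, -0.5231).
r_{13} = q_1·w_3 = 2.4988; r_{23} = q_2·w_3 = 5.8046.
u_3 = w_3 − 2.4988·q_1 − 5.8046·q_2 = (0.7967, 0.2656, 0.5975).
‖u_3‖ = 1.0307, so q_3 = (0.7730, 0.2577, 0.5797).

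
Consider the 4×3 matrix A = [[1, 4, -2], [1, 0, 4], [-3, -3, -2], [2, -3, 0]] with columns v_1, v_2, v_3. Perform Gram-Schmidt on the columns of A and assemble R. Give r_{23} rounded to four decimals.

r_{23} = -1.0342

v_1 = (1, 1, -3, 2); ‖v_1‖ = 3.8730, so e_1 = (0.2582, 0.2582, -0.7746, 0.5164).
e_1·v_2 = 0.2582·4 + 0.2582·0 + (-0.7746)·(-3) + 0.5164·(-3) = 1.8074.
u_2 = v_2 − 1.8074·e_1 = (3.5333, -0.4667, -1.6000, -3.9333).
‖u_2‖ = 5.5438, so e_2 = (0.6374, -0.0842, -0.2886, -0.7095).
r_{23} = e_2·v_3 = -1.0342.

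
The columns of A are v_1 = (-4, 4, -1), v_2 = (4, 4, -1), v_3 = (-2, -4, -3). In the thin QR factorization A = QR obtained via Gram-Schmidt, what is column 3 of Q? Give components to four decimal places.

q_3 = (0.0000, -0.2425, -0.9701)

v_1 = (-4, 4, -1); ‖v_1‖ = 5.7446, so q_1 = (-0.6963, 0.6963, -0.1741).
q_1·v_2 = (-0.6963)·4 + 0.6963·4 + (-0.1741)·(-1) = 0.1741.
u_2 = v_2 − 0.1741·q_1 = (4.1212, 3.8788, -0.9697).
‖u_2‖ = 5.7419, so q_2 = (0.7177, 0.6755, -0.1689).
q_1·v_3 = (-0.6963)·(-2) + 0.6963·(-4) + (-0.1741)·(-3) = -0.8704; q_2·v_3 = 0.7177·(-2) + 0.6755·(-4) + (-0.1689)·(-3) = -3.6309.
u_3 = v_3 + 0.8704·q_1 + 3.6309·q_2 = (0.0000, -0.9412, -3.7647).
‖u_3‖ = 3.8806, so q_3 = (0.0000, -0.2425, -0.9701).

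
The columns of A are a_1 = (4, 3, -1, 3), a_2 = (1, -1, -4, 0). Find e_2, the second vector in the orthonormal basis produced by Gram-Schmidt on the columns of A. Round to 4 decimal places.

a_1 = (4, 3, -1, 3); ‖a_1‖ = 5.9161, so e_1 = (0.6761, 0.5071, -0.1690, 0.5071).
e_1·a_2 = 0.6761·1 + 0.5071·(-1) + (-0.1690)·(-4) + 0.5071·0 = 0.8452.
u_2 = a_2 − 0.8452·e_1 = (0.4286, -1.4286, -3.8571, -0.4286).
‖u_2‖ = 4.1576, so e_2 = (0.1031, -0.3436, -0.9277, -0.1031).

e_2 = (0.1031, -0.3436, -0.9277, -0.1031)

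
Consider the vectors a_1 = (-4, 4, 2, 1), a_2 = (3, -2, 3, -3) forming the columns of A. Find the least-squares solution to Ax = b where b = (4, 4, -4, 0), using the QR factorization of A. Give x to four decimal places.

x = (-0.4476, -0.5035)

e_1 = a_1/‖a_1‖ = (-4, 4, 2, 1)/6.0828 = (-0.6576, 0.6576, 0.3288, 0.1644).
r_{12} = e_1·a_2 = -2.7948.
u_2 = a_2 + 2.7948·e_1 = (1.1622, -0.1622, 3.9189, -2.5405).
‖u_2‖ = 4.8155, so e_2 = (0.2413, -0.0337, 0.8138, -0.5276).
Qᵀb = (-1.3152, -2.4246).
Back-substitute: x_2 = -2.4246/4.8155 = -0.5035.
x_1 = (-1.3152 + 2.7948·(-0.5035))/6.0828 = -0.4476.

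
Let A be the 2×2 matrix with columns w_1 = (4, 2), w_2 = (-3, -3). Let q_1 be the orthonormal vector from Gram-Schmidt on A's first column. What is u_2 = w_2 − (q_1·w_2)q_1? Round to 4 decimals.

u_2 = (0.6000, -1.2000)

q_1 = w_1/‖w_1‖ = (4, 2)/4.4721 = (0.8944, 0.4472).
r_{12} = q_1·w_2 = -4.0249.
u_2 = w_2 + 4.0249·q_1 = (0.6000, -1.2000).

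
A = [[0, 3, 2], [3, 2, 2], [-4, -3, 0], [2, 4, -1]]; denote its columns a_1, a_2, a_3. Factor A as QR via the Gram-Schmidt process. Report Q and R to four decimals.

Q = [[0.0000, 0.7827, 0.5311], [0.5571, -0.1799, 0.5989], [-0.7428, 0.1529, 0.1605], [0.3714, 0.5758, -0.5774]], R = [[5.3852, 4.8281, 0.7428], [0.0000, 3.8327, 0.6298], [0.0000, 0.0000, 2.8375]]

a_1 = (0, 3, -4, 2); ‖a_1‖ = 5.3852, so q_1 = (0.0000, 0.5571, -0.7428, 0.3714).
q_1·a_2 = 0.0000·3 + 0.5571·2 + (-0.7428)·(-3) + 0.3714·4 = 4.8281.
u_2 = a_2 − 4.8281·q_1 = (3.0000, -0.6897, 0.5862, 2.2069).
‖u_2‖ = 3.8327, so q_2 = (0.7827, -0.1799, 0.1529, 0.5758).
q_1·a_3 = 0.0000·2 + 0.5571·2 + (-0.7428)·0 + 0.3714·(-1) = 0.7428; q_2·a_3 = 0.7827·2 + (-0.1799)·2 + 0.1529·0 + 0.5758·(-1) = 0.6298.
u_3 = a_3 − 0.7428·q_1 − 0.6298·q_2 = (1.5070, 1.6995, 0.4554, -1.6385).
‖u_3‖ = 2.8375, so q_3 = (0.5311, 0.5989, 0.1605, -0.5774).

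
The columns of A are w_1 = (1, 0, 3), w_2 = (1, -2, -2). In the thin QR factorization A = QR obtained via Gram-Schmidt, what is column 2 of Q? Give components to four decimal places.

e_2 = (0.5883, -0.7845, -0.1961)

w_1 = (1, 0, 3); ‖w_1‖ = 3.1623, so e_1 = (0.3162, 0.0000, 0.9487).
e_1·w_2 = 0.3162·1 + 0.0000·(-2) + 0.9487·(-2) = -1.5811.
u_2 = w_2 + 1.5811·e_1 = (1.5000, -2.0000, -0.5000).
‖u_2‖ = 2.5495, so e_2 = (0.5883, -0.7845, -0.1961).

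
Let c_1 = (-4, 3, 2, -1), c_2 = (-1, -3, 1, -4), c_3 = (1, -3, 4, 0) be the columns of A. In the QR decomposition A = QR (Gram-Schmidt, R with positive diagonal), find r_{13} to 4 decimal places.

q_1 = c_1/‖c_1‖ = (-4, 3, 2, -1)/5.4772 = (-0.7303, 0.5477, 0.3651, -0.1826).
r_{13} = q_1·c_3 = -0.9129.

r_{13} = -0.9129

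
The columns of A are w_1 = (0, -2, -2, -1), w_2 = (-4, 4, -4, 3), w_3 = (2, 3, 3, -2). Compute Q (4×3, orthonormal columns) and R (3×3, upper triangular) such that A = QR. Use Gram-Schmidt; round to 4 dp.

w_1 = (0, -2, -2, -1); ‖w_1‖ = 3.0000, so q_1 = (0.0000, -0.6667, -0.6667, -0.3333).
q_1·w_2 = 0.0000·(-4) + (-0.6667)·4 + (-0.6667)·(-4) + (-0.3333)·3 = -1.0000.
u_2 = w_2 + 1.0000·q_1 = (-4.0000, 3.3333, -4.6667, 2.6667).
‖u_2‖ = 7.4833, so q_2 = (-0.5345, 0.4454, -0.6236, 0.3563).
q_1·w_3 = 0.0000·2 + (-0.6667)·3 + (-0.6667)·3 + (-0.3333)·(-2) = -3.3333; q_2·w_3 = (-0.5345)·2 + 0.4454·3 + (-0.6236)·3 + 0.3563·(-2) = -2.3163.
u_3 = w_3 + 3.3333·q_1 + 2.3163·q_2 = (0.7619, 1.8095, -0.6667, -2.2857).
‖u_3‖ = 3.0861, so q_3 = (0.2469, 0.5864, -0.2160, -0.7407).

Q = [[0.0000, -0.5345, 0.2469], [-0.6667, 0.4454, 0.5864], [-0.6667, -0.6236, -0.2160], [-0.3333, 0.3563, -0.7407]], R = [[3.0000, -1.0000, -3.3333], [0.0000, 7.4833, -2.3163], [0.0000, 0.0000, 3.0861]]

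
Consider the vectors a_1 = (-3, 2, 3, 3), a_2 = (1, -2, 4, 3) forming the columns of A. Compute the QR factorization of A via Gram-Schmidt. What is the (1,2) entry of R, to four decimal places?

r_{12} = 2.5145

e_1 = a_1/‖a_1‖ = (-3, 2, 3, 3)/5.5678 = (-0.5388, 0.3592, 0.5388, 0.5388).
r_{12} = e_1·a_2 = 2.5145.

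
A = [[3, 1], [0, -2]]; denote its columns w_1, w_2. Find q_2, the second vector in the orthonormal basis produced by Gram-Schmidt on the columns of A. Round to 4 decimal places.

q_2 = (0.0000, -1.0000)

w_1 = (3, 0); ‖w_1‖ = 3.0000, so q_1 = (1.0000, 0.0000).
q_1·w_2 = 1.0000·1 + 0.0000·(-2) = 1.0000.
u_2 = w_2 − 1.0000·q_1 = (0.0000, -2.0000).
‖u_2‖ = 2.0000, so q_2 = (0.0000, -1.0000).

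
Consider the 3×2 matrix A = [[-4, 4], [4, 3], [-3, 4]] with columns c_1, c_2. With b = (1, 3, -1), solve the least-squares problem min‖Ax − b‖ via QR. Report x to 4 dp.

c_1 = (-4, 4, -3); ‖c_1‖ = 6.4031, so e_1 = (-0.6247, 0.6247, -0.4685).
e_1·c_2 = (-0.6247)·4 + 0.6247·3 + (-0.4685)·4 = -2.4988.
u_2 = c_2 + 2.4988·e_1 = (2.4390, 4.5610, 2.8293).
‖u_2‖ = 5.8954, so e_2 = (0.4137, 0.7736, 0.4799).
Qᵀb = (1.7179, 2.2547).
Back-substitute: x_2 = 2.2547/5.8954 = 0.3825.
x_1 = (1.7179 + 2.4988·0.3825)/6.4031 = 0.4175.

x = (0.4175, 0.3825)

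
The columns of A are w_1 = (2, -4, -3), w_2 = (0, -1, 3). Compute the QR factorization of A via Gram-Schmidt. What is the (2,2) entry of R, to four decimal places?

r_{22} = 3.0229

e_1 = w_1/‖w_1‖ = (2, -4, -3)/5.3852 = (0.3714, -0.7428, -0.5571).
r_{12} = e_1·w_2 = -0.9285.
u_2 = w_2 + 0.9285·e_1 = (0.3448, -1.6897, 2.4828).
r_{22} = ‖u_2‖ = 3.0229.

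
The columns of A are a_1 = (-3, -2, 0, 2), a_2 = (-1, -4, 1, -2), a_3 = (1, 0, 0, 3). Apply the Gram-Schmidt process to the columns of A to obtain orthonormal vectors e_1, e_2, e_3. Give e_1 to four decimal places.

e_1 = a_1/‖a_1‖ = (-3, -2, 0, 2)/4.1231 = (-0.7276, -0.4851, 0.0000, 0.4851).

e_1 = (-0.7276, -0.4851, 0.0000, 0.4851)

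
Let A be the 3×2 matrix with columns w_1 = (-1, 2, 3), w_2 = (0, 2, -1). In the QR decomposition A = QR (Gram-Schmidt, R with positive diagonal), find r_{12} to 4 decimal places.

w_1 = (-1, 2, 3); ‖w_1‖ = 3.7417, so q_1 = (-0.2673, 0.5345, 0.8018).
r_{12} = q_1·w_2 = 0.2673.

r_{12} = 0.2673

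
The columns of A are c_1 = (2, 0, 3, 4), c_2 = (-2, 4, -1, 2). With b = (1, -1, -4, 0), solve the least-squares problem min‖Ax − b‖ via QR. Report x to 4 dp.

c_1 = (2, 0, 3, 4); ‖c_1‖ = 5.3852, so q_1 = (0.3714, 0.0000, 0.5571, 0.7428).
q_1·c_2 = 0.3714·(-2) + 0.0000·4 + 0.5571·(-1) + 0.7428·2 = 0.1857.
u_2 = c_2 − 0.1857·q_1 = (-2.0690, 4.0000, -1.1034, 1.8621).
‖u_2‖ = 4.9966, so q_2 = (-0.4141, 0.8006, -0.2208, 0.3727).
Qᵀb = (-1.8570, -0.3313).
Back-substitute: x_2 = -0.3313/4.9966 = -0.0663.
x_1 = (-1.8570 − 0.1857·(-0.0663))/5.3852 = -0.3425.

x = (-0.3425, -0.0663)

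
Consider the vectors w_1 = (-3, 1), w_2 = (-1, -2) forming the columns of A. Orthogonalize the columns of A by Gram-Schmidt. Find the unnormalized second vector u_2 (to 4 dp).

w_1 = (-3, 1); ‖w_1‖ = 3.1623, so e_1 = (-0.9487, 0.3162).
e_1·w_2 = (-0.9487)·(-1) + 0.3162·(-2) = 0.3162.
u_2 = w_2 − 0.3162·e_1 = (-0.7000, -2.1000).

u_2 = (-0.7000, -2.1000)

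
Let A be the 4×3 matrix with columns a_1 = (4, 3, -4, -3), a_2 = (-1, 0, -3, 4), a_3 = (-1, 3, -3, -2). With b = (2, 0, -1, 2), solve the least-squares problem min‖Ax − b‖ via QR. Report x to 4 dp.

a_1 = (4, 3, -4, -3); ‖a_1‖ = 7.0711, so e_1 = (0.5657, 0.4243, -0.5657, -0.4243).
e_1·a_2 = 0.5657·(-1) + 0.4243·0 + (-0.5657)·(-3) + (-0.4243)·4 = -0.5657.
u_2 = a_2 + 0.5657·e_1 = (-0.6800, 0.2400, -3.3200, 3.7600).
‖u_2‖ = 5.0675, so e_2 = (-0.1342, 0.0474, -0.6551, 0.7420).
e_1·a_3 = 0.5657·(-1) + 0.4243·3 + (-0.5657)·(-3) + (-0.4243)·(-2) = 3.2527; e_2·a_3 = (-0.1342)·(-1) + 0.0474·3 + (-0.6551)·(-3) + 0.7420·(-2) = 0.7578.
u_3 = a_3 − 3.2527·e_1 − 0.7578·e_2 = (-2.7383, 1.5841, -0.6636, -1.1822).
‖u_3‖ = 3.4418, so e_3 = (-0.7956, 0.4603, -0.1928, -0.3435).
Qᵀb = (0.8485, 1.8707, -2.0854).
Back-substitute: x_3 = -2.0854/3.4418 = -0.6059.
x_2 = (1.8707 − 0.7578·(-0.6059))/5.0675 = 0.4598.
x_1 = (0.8485 + 0.5657·0.4598 − 3.2527·(-0.6059))/7.0711 = 0.4355.

x = (0.4355, 0.4598, -0.6059)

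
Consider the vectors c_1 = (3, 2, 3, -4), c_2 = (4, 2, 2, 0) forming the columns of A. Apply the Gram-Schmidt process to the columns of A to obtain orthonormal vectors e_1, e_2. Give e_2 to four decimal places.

c_1 = (3, 2, 3, -4); ‖c_1‖ = 6.1644, so e_1 = (0.4867, 0.3244, 0.4867, -0.6489).
e_1·c_2 = 0.4867·4 + 0.3244·2 + 0.4867·2 + (-0.6489)·0 = 3.5689.
u_2 = c_2 − 3.5689·e_1 = (2.2632, 0.8421, 0.2632, 2.3158).
‖u_2‖ = 3.3561, so e_2 = (0.6743, 0.2509, 0.0784, 0.6900).

e_2 = (0.6743, 0.2509, 0.0784, 0.6900)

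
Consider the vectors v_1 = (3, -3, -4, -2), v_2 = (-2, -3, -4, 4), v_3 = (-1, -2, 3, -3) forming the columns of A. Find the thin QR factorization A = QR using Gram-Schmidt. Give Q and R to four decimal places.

v_1 = (3, -3, -4, -2); ‖v_1‖ = 6.1644, so q_1 = (0.4867, -0.4867, -0.6489, -0.3244).
q_1·v_2 = 0.4867·(-2) + (-0.4867)·(-3) + (-0.6489)·(-4) + (-0.3244)·4 = 1.7844.
u_2 = v_2 − 1.7844·q_1 = (-2.8684, -2.1316, -2.8421, 4.5789).
‖u_2‖ = 6.4665, so q_2 = (-0.4436, -0.3296, -0.4395, 0.7081).
q_1·v_3 = 0.4867·(-1) + (-0.4867)·(-2) + (-0.6489)·3 + (-0.3244)·(-3) = -0.4867; q_2·v_3 = (-0.4436)·(-1) + (-0.3296)·(-2) + (-0.4395)·3 + 0.7081·(-3) = -2.3400.
u_3 = v_3 + 0.4867·q_1 + 2.3400·q_2 = (-1.8011, -3.0082, 1.6558, -1.5009).
‖u_3‖ = 4.1578, so q_3 = (-0.4332, -0.7235, 0.3982, -0.3610).

Q = [[0.4867, -0.4436, -0.4332], [-0.4867, -0.3296, -0.7235], [-0.6489, -0.4395, 0.3982], [-0.3244, 0.7081, -0.3610]], R = [[6.1644, 1.7844, -0.4867], [0.0000, 6.4665, -2.3400], [0.0000, 0.0000, 4.1578]]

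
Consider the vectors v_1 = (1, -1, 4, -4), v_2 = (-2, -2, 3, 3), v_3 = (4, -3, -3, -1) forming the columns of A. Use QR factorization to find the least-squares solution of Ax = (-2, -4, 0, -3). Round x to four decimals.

x = (0.4214, 0.2926, 0.3291)

v_1 = (1, -1, 4, -4); ‖v_1‖ = 5.8310, so q_1 = (0.1715, -0.1715, 0.6860, -0.6860).
q_1·v_2 = 0.1715·(-2) + (-0.1715)·(-2) + 0.6860·3 + (-0.6860)·3 = 0.0000.
u_2 = v_2 + 0.0000·q_1 = (-2.0000, -2.0000, 3.0000, 3.0000).
‖u_2‖ = 5.0990, so q_2 = (-0.3922, -0.3922, 0.5883, 0.5883).
q_1·v_3 = 0.1715·4 + (-0.1715)·(-3) + 0.6860·(-3) + (-0.6860)·(-1) = -0.1715; q_2·v_3 = (-0.3922)·4 + (-0.3922)·(-3) + 0.5883·(-3) + 0.5883·(-1) = -2.7456.
u_3 = v_3 + 0.1715·q_1 + 2.7456·q_2 = (2.9525, -4.1063, -1.2670, 0.4977).
‖u_3‖ = 5.2376, so q_3 = (0.5637, -0.7840, -0.2419, 0.0950).
Qᵀb = (2.4010, 0.5883, 1.7235).
Back-substitute: x_3 = 1.7235/5.2376 = 0.3291.
x_2 = (0.5883 + 2.7456·0.3291)/5.0990 = 0.2926.
x_1 = (2.4010 + 0.0000·0.2926 + 0.1715·0.3291)/5.8310 = 0.4214.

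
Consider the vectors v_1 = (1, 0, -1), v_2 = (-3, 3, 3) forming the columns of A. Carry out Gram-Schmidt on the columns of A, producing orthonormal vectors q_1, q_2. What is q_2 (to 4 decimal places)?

v_1 = (1, 0, -1); ‖v_1‖ = 1.4142, so q_1 = (0.7071, 0.0000, -0.7071).
q_1·v_2 = 0.7071·(-3) + 0.0000·3 + (-0.7071)·3 = -4.2426.
u_2 = v_2 + 4.2426·q_1 = (0.0000, 3.0000, 0.0000).
‖u_2‖ = 3.0000, so q_2 = (0.0000, 1.0000, 0.0000).

q_2 = (0.0000, 1.0000, 0.0000)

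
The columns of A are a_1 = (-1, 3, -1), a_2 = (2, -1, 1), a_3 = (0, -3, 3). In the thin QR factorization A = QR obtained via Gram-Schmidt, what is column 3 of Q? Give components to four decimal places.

a_1 = (-1, 3, -1); ‖a_1‖ = 3.3166, so q_1 = (-0.3015, 0.9045, -0.3015).
q_1·a_2 = (-0.3015)·2 + 0.9045·(-1) + (-0.3015)·1 = -1.8091.
u_2 = a_2 + 1.8091·q_1 = (1.4545, 0.6364, 0.4545).
‖u_2‖ = 1.6514, so q_2 = (0.8808, 0.3853, 0.2752).
q_1·a_3 = (-0.3015)·0 + 0.9045·(-3) + (-0.3015)·3 = -3.6181; q_2·a_3 = 0.8808·0 + 0.3853·(-3) + 0.2752·3 = -0.3303.
u_3 = a_3 + 3.6181·q_1 + 0.3303·q_2 = (-0.8000, 0.4000, 2.0000).
‖u_3‖ = 2.1909, so q_3 = (-0.3651, 0.1826, 0.9129).

q_3 = (-0.3651, 0.1826, 0.9129)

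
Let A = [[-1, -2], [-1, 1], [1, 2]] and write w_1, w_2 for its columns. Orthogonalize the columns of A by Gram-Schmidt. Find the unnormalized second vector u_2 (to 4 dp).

u_2 = (-1.0000, 2.0000, 1.0000)

w_1 = (-1, -1, 1); ‖w_1‖ = 1.7321, so q_1 = (-0.5774, -0.5774, 0.5774).
q_1·w_2 = (-0.5774)·(-2) + (-0.5774)·1 + 0.5774·2 = 1.7321.
u_2 = w_2 − 1.7321·q_1 = (-1.0000, 2.0000, 1.0000).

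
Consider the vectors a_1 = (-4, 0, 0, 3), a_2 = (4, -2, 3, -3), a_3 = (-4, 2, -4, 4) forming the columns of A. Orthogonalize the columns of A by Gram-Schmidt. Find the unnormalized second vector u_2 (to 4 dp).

u_2 = (0.0000, -2.0000, 3.0000, 0.0000)

a_1 = (-4, 0, 0, 3); ‖a_1‖ = 5.0000, so e_1 = (-0.8000, 0.0000, 0.0000, 0.6000).
e_1·a_2 = (-0.8000)·4 + 0.0000·(-2) + 0.0000·3 + 0.6000·(-3) = -5.0000.
u_2 = a_2 + 5.0000·e_1 = (0.0000, -2.0000, 3.0000, 0.0000).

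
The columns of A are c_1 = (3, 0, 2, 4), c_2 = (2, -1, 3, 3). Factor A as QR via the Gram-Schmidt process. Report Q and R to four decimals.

c_1 = (3, 0, 2, 4); ‖c_1‖ = 5.3852, so e_1 = (0.5571, 0.0000, 0.3714, 0.7428).
e_1·c_2 = 0.5571·2 + 0.0000·(-1) + 0.3714·3 + 0.7428·3 = 4.4567.
u_2 = c_2 − 4.4567·e_1 = (-0.4828, -1.0000, 1.3448, -0.3103).
‖u_2‖ = 1.7714, so e_2 = (-0.2725, -0.5645, 0.7592, -0.1752).

Q = [[0.5571, -0.2725], [0.0000, -0.5645], [0.3714, 0.7592], [0.7428, -0.1752]], R = [[5.3852, 4.4567], [0.0000, 1.7714]]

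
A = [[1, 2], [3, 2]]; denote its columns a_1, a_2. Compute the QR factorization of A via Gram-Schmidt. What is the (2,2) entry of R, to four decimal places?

r_{22} = 1.2649

a_1 = (1, 3); ‖a_1‖ = 3.1623, so q_1 = (0.3162, 0.9487).
q_1·a_2 = 0.3162·2 + 0.9487·2 = 2.5298.
u_2 = a_2 − 2.5298·q_1 = (1.2000, -0.4000).
r_{22} = ‖u_2‖ = 1.2649.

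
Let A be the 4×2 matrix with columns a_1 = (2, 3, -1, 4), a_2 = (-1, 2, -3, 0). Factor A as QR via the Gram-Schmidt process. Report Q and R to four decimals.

a_1 = (2, 3, -1, 4); ‖a_1‖ = 5.4772, so e_1 = (0.3651, 0.5477, -0.1826, 0.7303).
e_1·a_2 = 0.3651·(-1) + 0.5477·2 + (-0.1826)·(-3) + 0.7303·0 = 1.2780.
u_2 = a_2 − 1.2780·e_1 = (-1.4667, 1.3000, -2.7667, -0.9333).
‖u_2‖ = 3.5166, so e_2 = (-0.4171, 0.3697, -0.7867, -0.2654).

Q = [[0.3651, -0.4171], [0.5477, 0.3697], [-0.1826, -0.7867], [0.7303, -0.2654]], R = [[5.4772, 1.2780], [0.0000, 3.5166]]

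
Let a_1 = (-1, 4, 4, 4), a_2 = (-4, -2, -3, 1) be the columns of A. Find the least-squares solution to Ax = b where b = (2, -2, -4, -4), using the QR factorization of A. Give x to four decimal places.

x = (-0.9140, -0.2323)

a_1 = (-1, 4, 4, 4); ‖a_1‖ = 7.0000, so e_1 = (-0.1429, 0.5714, 0.5714, 0.5714).
e_1·a_2 = (-0.1429)·(-4) + 0.5714·(-2) + 0.5714·(-3) + 0.5714·1 = -1.7143.
u_2 = a_2 + 1.7143·e_1 = (-4.2449, -1.0204, -2.0204, 1.9796).
‖u_2‖ = 5.2020, so e_2 = (-0.8160, -0.1962, -0.3884, 0.3805).
Qᵀb = (-6.0000, -1.2083).
Back-substitute: x_2 = -1.2083/5.2020 = -0.2323.
x_1 = (-6.0000 + 1.7143·(-0.2323))/7.0000 = -0.9140.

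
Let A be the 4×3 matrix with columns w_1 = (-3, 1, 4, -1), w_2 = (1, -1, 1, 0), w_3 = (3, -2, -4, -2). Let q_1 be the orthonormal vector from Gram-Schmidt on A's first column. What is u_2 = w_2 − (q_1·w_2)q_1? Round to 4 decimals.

u_2 = (1.0000, -1.0000, 1.0000, 0.0000)

w_1 = (-3, 1, 4, -1); ‖w_1‖ = 5.1962, so q_1 = (-0.5774, 0.1925, 0.7698, -0.1925).
q_1·w_2 = (-0.5774)·1 + 0.1925·(-1) + 0.7698·1 + (-0.1925)·0 = 0.0000.
u_2 = w_2 + 0.0000·q_1 = (1.0000, -1.0000, 1.0000, 0.0000).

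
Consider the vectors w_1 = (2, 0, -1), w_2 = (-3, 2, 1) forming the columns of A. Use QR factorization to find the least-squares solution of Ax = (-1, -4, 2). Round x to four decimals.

x = (-3.6667, -2.0476)

w_1 = (2, 0, -1); ‖w_1‖ = 2.2361, so e_1 = (0.8944, 0.0000, -0.4472).
e_1·w_2 = 0.8944·(-3) + 0.0000·2 + (-0.4472)·1 = -3.1305.
u_2 = w_2 + 3.1305·e_1 = (-0.2000, 2.0000, -0.4000).
‖u_2‖ = 2.0494, so e_2 = (-0.0976, 0.9759, -0.1952).
Qᵀb = (-1.7889, -4.1964).
Back-substitute: x_2 = -4.1964/2.0494 = -2.0476.
x_1 = (-1.7889 + 3.1305·(-2.0476))/2.2361 = -3.6667.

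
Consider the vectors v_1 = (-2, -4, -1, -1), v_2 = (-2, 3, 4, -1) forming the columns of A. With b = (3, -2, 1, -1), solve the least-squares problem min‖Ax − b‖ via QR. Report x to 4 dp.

x = (-0.0315, -0.2449)

e_1 = v_1/‖v_1‖ = (-2, -4, -1, -1)/4.6904 = (-0.4264, -0.8528, -0.2132, -0.2132).
r_{12} = e_1·v_2 = -2.3452.
u_2 = v_2 + 2.3452·e_1 = (-3.0000, 1.0000, 3.5000, -1.5000).
‖u_2‖ = 4.9497, so e_2 = (-0.6061, 0.2020, 0.7071, -0.3030).
Qᵀb = (0.4264, -1.2122).
Back-substitute: x_2 = -1.2122/4.9497 = -0.2449.
x_1 = (0.4264 + 2.3452·(-0.2449))/4.6904 = -0.0315.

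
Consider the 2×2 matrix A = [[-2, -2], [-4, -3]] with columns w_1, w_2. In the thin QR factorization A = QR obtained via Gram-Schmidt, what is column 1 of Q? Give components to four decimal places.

w_1 = (-2, -4); ‖w_1‖ = 4.4721, so e_1 = (-0.4472, -0.8944).

e_1 = (-0.4472, -0.8944)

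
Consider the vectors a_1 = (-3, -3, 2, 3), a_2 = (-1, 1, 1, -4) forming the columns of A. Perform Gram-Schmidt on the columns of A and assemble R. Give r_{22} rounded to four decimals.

r_{22} = 3.9717

q_1 = a_1/‖a_1‖ = (-3, -3, 2, 3)/5.5678 = (-0.5388, -0.5388, 0.3592, 0.5388).
r_{12} = q_1·a_2 = -1.7961.
u_2 = a_2 + 1.7961·q_1 = (-1.9677, 0.0323, 1.6452, -3.0323).
r_{22} = ‖u_2‖ = 3.9717.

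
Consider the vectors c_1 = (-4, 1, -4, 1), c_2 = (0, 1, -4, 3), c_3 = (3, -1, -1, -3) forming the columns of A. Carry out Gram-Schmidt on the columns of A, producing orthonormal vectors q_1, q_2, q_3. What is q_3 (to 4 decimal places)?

q_3 = (0.3568, -0.1711, -0.5780, -0.7137)

q_1 = c_1/‖c_1‖ = (-4, 1, -4, 1)/5.8310 = (-0.6860, 0.1715, -0.6860, 0.1715).
r_{12} = q_1·c_2 = 3.4300.
u_2 = c_2 − 3.4300·q_1 = (2.3529, 0.4118, -1.6471, 2.4118).
‖u_2‖ = 3.7730, so q_2 = (0.6236, 0.1091, -0.4365, 0.6392).
r_{13} = q_1·c_3 = -2.0580; r_{23} = q_2·c_3 = 0.2806.
u_3 = c_3 + 2.0580·q_1 − 0.2806·q_2 = (1.4132, -0.6777, -2.2893, -2.8264).
‖u_3‖ = 3.9605, so q_3 = (0.3568, -0.1711, -0.5780, -0.7137).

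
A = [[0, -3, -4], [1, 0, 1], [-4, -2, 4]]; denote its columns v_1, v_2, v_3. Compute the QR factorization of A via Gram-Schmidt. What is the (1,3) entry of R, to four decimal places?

r_{13} = -3.6380

v_1 = (0, 1, -4); ‖v_1‖ = 4.1231, so q_1 = (0.0000, 0.2425, -0.9701).
r_{13} = q_1·v_3 = -3.6380.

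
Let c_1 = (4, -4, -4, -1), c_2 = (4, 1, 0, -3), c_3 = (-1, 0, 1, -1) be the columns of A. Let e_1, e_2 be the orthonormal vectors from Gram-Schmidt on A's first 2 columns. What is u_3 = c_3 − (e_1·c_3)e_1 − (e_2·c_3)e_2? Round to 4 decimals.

c_1 = (4, -4, -4, -1); ‖c_1‖ = 7.0000, so e_1 = (0.5714, -0.5714, -0.5714, -0.1429).
e_1·c_2 = 0.5714·4 + (-0.5714)·1 + (-0.5714)·0 + (-0.1429)·(-3) = 2.1429.
u_2 = c_2 − 2.1429·e_1 = (2.7755, 2.2245, 1.2245, -2.6939).
‖u_2‖ = 4.6269, so e_2 = (0.5999, 0.4808, 0.2646, -0.5822).
e_1·c_3 = 0.5714·(-1) + (-0.5714)·0 + (-0.5714)·1 + (-0.1429)·(-1) = -1.0000; e_2·c_3 = 0.5999·(-1) + 0.4808·0 + 0.2646·1 + (-0.5822)·(-1) = 0.2470.
u_3 = c_3 + 1.0000·e_1 − 0.2470·e_2 = (-0.5767, -0.6902, 0.3632, -0.9990).

u_3 = (-0.5767, -0.6902, 0.3632, -0.9990)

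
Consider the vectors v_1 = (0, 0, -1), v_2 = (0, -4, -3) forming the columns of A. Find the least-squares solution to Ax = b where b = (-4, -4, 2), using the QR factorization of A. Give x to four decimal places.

v_1 = (0, 0, -1); ‖v_1‖ = 1.0000, so q_1 = (0.0000, 0.0000, -1.0000).
q_1·v_2 = 0.0000·0 + 0.0000·(-4) + (-1.0000)·(-3) = 3.0000.
u_2 = v_2 − 3.0000·q_1 = (0.0000, -4.0000, 0.0000).
‖u_2‖ = 4.0000, so q_2 = (0.0000, -1.0000, 0.0000).
Qᵀb = (-2.0000, 4.0000).
Back-substitute: x_2 = 4.0000/4.0000 = 1.0000.
x_1 = (-2.0000 − 3.0000·1.0000)/1.0000 = -5.0000.

x = (-5.0000, 1.0000)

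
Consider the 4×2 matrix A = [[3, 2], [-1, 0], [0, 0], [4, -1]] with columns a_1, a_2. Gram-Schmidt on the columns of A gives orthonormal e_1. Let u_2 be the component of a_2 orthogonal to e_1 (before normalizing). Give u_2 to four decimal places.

e_1 = a_1/‖a_1‖ = (3, -1, 0, 4)/5.0990 = (0.5883, -0.1961, 0.0000, 0.7845).
r_{12} = e_1·a_2 = 0.3922.
u_2 = a_2 − 0.3922·e_1 = (1.7692, 0.0769, 0.0000, -1.3077).

u_2 = (1.7692, 0.0769, 0.0000, -1.3077)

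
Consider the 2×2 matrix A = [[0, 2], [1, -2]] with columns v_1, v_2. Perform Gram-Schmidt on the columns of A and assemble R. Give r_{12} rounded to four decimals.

v_1 = (0, 1); ‖v_1‖ = 1.0000, so e_1 = (0.0000, 1.0000).
r_{12} = e_1·v_2 = -2.0000.

r_{12} = -2.0000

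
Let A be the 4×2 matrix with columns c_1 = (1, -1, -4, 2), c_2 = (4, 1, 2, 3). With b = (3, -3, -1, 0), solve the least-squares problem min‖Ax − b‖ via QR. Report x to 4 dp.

e_1 = c_1/‖c_1‖ = (1, -1, -4, 2)/4.6904 = (0.2132, -0.2132, -0.8528, 0.4264).
r_{12} = e_1·c_2 = 0.2132.
u_2 = c_2 − 0.2132·e_1 = (3.9545, 1.0455, 2.1818, 2.9091).
‖u_2‖ = 5.4731, so e_2 = (0.7225, 0.1910, 0.3986, 0.5315).
Qᵀb = (2.1320, 1.1959).
Back-substitute: x_2 = 1.1959/5.4731 = 0.2185.
x_1 = (2.1320 − 0.2132·0.2185)/4.6904 = 0.4446.

x = (0.4446, 0.2185)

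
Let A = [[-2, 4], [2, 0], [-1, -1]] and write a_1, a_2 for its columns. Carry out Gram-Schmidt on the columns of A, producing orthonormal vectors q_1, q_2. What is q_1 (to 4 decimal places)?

a_1 = (-2, 2, -1); ‖a_1‖ = 3.0000, so q_1 = (-0.6667, 0.6667, -0.3333).

q_1 = (-0.6667, 0.6667, -0.3333)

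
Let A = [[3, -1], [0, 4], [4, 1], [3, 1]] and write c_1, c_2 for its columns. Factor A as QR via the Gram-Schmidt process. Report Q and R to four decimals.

Q = [[0.5145, -0.3143], [0.0000, 0.9292], [0.6860, 0.1230], [0.5145, 0.1503]], R = [[5.8310, 0.6860], [0.0000, 4.3046]]

q_1 = c_1/‖c_1‖ = (3, 0, 4, 3)/5.8310 = (0.5145, 0.0000, 0.6860, 0.5145).
r_{12} = q_1·c_2 = 0.6860.
u_2 = c_2 − 0.6860·q_1 = (-1.3529, 4.0000, 0.5294, 0.6471).
‖u_2‖ = 4.3046, so q_2 = (-0.3143, 0.9292, 0.1230, 0.1503).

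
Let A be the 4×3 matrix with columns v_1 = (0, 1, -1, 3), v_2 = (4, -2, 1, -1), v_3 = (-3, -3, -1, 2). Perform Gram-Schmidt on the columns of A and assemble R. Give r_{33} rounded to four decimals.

e_1 = v_1/‖v_1‖ = (0, 1, -1, 3)/3.3166 = (0.0000, 0.3015, -0.3015, 0.9045).
r_{12} = e_1·v_2 = -1.8091.
u_2 = v_2 + 1.8091·e_1 = (4.0000, -1.4545, 0.4545, 0.6364).
‖u_2‖ = 4.3275, so e_2 = (0.9243, -0.3361, 0.1050, 0.1471).
r_{13} = e_1·v_3 = 1.2060; r_{23} = e_2·v_3 = -1.5755.
u_3 = v_3 − 1.2060·e_1 + 1.5755·e_2 = (-1.5437, -3.8932, -0.4709, 1.1408).
r_{33} = ‖u_3‖ = 4.3661.

r_{33} = 4.3661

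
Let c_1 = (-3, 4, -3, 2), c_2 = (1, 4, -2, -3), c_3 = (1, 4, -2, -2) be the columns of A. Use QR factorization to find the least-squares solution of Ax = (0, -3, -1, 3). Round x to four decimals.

c_1 = (-3, 4, -3, 2); ‖c_1‖ = 6.1644, so q_1 = (-0.4867, 0.6489, -0.4867, 0.3244).
q_1·c_2 = (-0.4867)·1 + 0.6489·4 + (-0.4867)·(-2) + 0.3244·(-3) = 2.1089.
u_2 = c_2 − 2.1089·q_1 = (2.0263, 2.6316, -0.9737, -3.6842).
‖u_2‖ = 5.0550, so q_2 = (0.4009, 0.5206, -0.1926, -0.7288).
q_1·c_3 = (-0.4867)·1 + 0.6489·4 + (-0.4867)·(-2) + 0.3244·(-2) = 2.4333; q_2·c_3 = 0.4009·1 + 0.5206·4 + (-0.1926)·(-2) + (-0.7288)·(-2) = 4.3261.
u_3 = c_3 − 2.4333·q_1 − 4.3261·q_2 = (0.4501, 0.1689, 0.0175, 0.3635).
‖u_3‖ = 0.6029, so q_3 = (0.7464, 0.2801, 0.0290, 0.6029).
Qᵀb = (-0.4867, -3.5557, 0.9394).
Back-substitute: x_3 = 0.9394/0.6029 = 1.5581.
x_2 = (-3.5557 − 4.3261·1.5581)/5.0550 = -2.0368.
x_1 = (-0.4867 − 2.1089·(-2.0368) − 2.4333·1.5581)/6.1644 = 0.0028.

x = (0.0028, -2.0368, 1.5581)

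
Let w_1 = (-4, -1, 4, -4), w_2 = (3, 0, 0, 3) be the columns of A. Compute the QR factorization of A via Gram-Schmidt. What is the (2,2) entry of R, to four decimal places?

r_{22} = 2.4990

w_1 = (-4, -1, 4, -4); ‖w_1‖ = 7.0000, so q_1 = (-0.5714, -0.1429, 0.5714, -0.5714).
q_1·w_2 = (-0.5714)·3 + (-0.1429)·0 + 0.5714·0 + (-0.5714)·3 = -3.4286.
u_2 = w_2 + 3.4286·q_1 = (1.0408, -0.4898, 1.9592, 1.0408).
r_{22} = ‖u_2‖ = 2.4990.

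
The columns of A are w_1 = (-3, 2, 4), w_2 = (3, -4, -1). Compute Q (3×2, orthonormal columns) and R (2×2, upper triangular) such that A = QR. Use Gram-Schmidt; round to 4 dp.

Q = [[-0.5571, 0.2519], [0.3714, -0.7767], [0.7428, 0.5773]], R = [[5.3852, -3.8996], [0.0000, 3.2853]]

w_1 = (-3, 2, 4); ‖w_1‖ = 5.3852, so e_1 = (-0.5571, 0.3714, 0.7428).
e_1·w_2 = (-0.5571)·3 + 0.3714·(-4) + 0.7428·(-1) = -3.8996.
u_2 = w_2 + 3.8996·e_1 = (0.8276, -2.5517, 1.8966).
‖u_2‖ = 3.2853, so e_2 = (0.2519, -0.7767, 0.5773).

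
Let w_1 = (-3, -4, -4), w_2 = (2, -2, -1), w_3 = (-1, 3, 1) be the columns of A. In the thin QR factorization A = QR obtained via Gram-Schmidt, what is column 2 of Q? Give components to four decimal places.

w_1 = (-3, -4, -4); ‖w_1‖ = 6.4031, so q_1 = (-0.4685, -0.6247, -0.6247).
q_1·w_2 = (-0.4685)·2 + (-0.6247)·(-2) + (-0.6247)·(-1) = 0.9370.
u_2 = w_2 − 0.9370·q_1 = (2.4390, -1.4146, -0.4146).
‖u_2‖ = 2.8499, so q_2 = (0.8558, -0.4964, -0.1455).

q_2 = (0.8558, -0.4964, -0.1455)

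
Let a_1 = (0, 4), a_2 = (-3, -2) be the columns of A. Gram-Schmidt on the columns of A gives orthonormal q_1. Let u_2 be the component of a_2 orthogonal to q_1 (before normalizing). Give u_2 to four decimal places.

a_1 = (0, 4); ‖a_1‖ = 4.0000, so q_1 = (0.0000, 1.0000).
q_1·a_2 = 0.0000·(-3) + 1.0000·(-2) = -2.0000.
u_2 = a_2 + 2.0000·q_1 = (-3.0000, 0.0000).

u_2 = (-3.0000, 0.0000)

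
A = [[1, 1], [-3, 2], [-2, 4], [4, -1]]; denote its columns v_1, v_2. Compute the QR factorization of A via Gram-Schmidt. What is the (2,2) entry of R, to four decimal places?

e_1 = v_1/‖v_1‖ = (1, -3, -2, 4)/5.4772 = (0.1826, -0.5477, -0.3651, 0.7303).
r_{12} = e_1·v_2 = -3.1038.
u_2 = v_2 + 3.1038·e_1 = (1.5667, 0.3000, 2.8667, 1.2667).
r_{22} = ‖u_2‖ = 3.5166.

r_{22} = 3.5166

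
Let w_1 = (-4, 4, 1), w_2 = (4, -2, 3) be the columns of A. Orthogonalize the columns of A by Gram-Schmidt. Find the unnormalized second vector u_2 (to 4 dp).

u_2 = (1.4545, 0.5455, 3.6364)

w_1 = (-4, 4, 1); ‖w_1‖ = 5.7446, so e_1 = (-0.6963, 0.6963, 0.1741).
e_1·w_2 = (-0.6963)·4 + 0.6963·(-2) + 0.1741·3 = -3.6556.
u_2 = w_2 + 3.6556·e_1 = (1.4545, 0.5455, 3.6364).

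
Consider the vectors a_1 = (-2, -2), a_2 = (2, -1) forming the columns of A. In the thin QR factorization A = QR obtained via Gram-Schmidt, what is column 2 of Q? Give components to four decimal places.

q_2 = (0.7071, -0.7071)

q_1 = a_1/‖a_1‖ = (-2, -2)/2.8284 = (-0.7071, -0.7071).
r_{12} = q_1·a_2 = -0.7071.
u_2 = a_2 + 0.7071·q_1 = (1.5000, -1.5000).
‖u_2‖ = 2.1213, so q_2 = (0.7071, -0.7071).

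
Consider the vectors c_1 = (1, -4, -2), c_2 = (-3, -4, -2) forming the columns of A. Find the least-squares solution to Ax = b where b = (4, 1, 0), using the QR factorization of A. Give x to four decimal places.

c_1 = (1, -4, -2); ‖c_1‖ = 4.5826, so q_1 = (0.2182, -0.8729, -0.4364).
q_1·c_2 = 0.2182·(-3) + (-0.8729)·(-4) + (-0.4364)·(-2) = 3.7097.
u_2 = c_2 − 3.7097·q_1 = (-3.8095, -0.7619, -0.3810).
‖u_2‖ = 3.9036, so q_2 = (-0.9759, -0.1952, -0.0976).
Qᵀb = (0.0000, -4.0988).
Back-substitute: x_2 = -4.0988/3.9036 = -1.0500.
x_1 = (0.0000 − 3.7097·(-1.0500))/4.5826 = 0.8500.

x = (0.8500, -1.0500)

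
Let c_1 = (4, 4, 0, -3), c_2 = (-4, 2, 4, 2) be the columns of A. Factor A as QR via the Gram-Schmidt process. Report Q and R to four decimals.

Q = [[0.6247, -0.4439], [0.6247, 0.5672], [0.0000, 0.6740], [-0.4685, 0.1644]], R = [[6.4031, -2.1864], [0.0000, 5.9346]]

e_1 = c_1/‖c_1‖ = (4, 4, 0, -3)/6.4031 = (0.6247, 0.6247, 0.0000, -0.4685).
r_{12} = e_1·c_2 = -2.1864.
u_2 = c_2 + 2.1864·e_1 = (-2.6341, 3.3659, 4.0000, 0.9756).
‖u_2‖ = 5.9346, so e_2 = (-0.4439, 0.5672, 0.6740, 0.1644).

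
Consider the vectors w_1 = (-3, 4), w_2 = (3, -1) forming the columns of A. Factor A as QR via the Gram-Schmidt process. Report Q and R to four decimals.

e_1 = w_1/‖w_1‖ = (-3, 4)/5.0000 = (-0.6000, 0.8000).
r_{12} = e_1·w_2 = -2.6000.
u_2 = w_2 + 2.6000·e_1 = (1.4400, 1.0800).
‖u_2‖ = 1.8000, so e_2 = (0.8000, 0.6000).

Q = [[-0.6000, 0.8000], [0.8000, 0.6000]], R = [[5.0000, -2.6000], [0.0000, 1.8000]]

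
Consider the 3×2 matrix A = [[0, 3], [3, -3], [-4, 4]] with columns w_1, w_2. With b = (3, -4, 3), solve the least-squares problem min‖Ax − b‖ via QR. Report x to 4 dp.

x = (0.0400, 1.0000)

w_1 = (0, 3, -4); ‖w_1‖ = 5.0000, so e_1 = (0.0000, 0.6000, -0.8000).
e_1·w_2 = 0.0000·3 + 0.6000·(-3) + (-0.8000)·4 = -5.0000.
u_2 = w_2 + 5.0000·e_1 = (3.0000, 0.0000, 0.0000).
‖u_2‖ = 3.0000, so e_2 = (1.0000, 0.0000, 0.0000).
Qᵀb = (-4.8000, 3.0000).
Back-substitute: x_2 = 3.0000/3.0000 = 1.0000.
x_1 = (-4.8000 + 5.0000·1.0000)/5.0000 = 0.0400.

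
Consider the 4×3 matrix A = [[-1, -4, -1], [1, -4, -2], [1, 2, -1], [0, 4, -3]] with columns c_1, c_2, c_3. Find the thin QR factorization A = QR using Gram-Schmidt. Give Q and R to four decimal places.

c_1 = (-1, 1, 1, 0); ‖c_1‖ = 1.7321, so e_1 = (-0.5774, 0.5774, 0.5774, 0.0000).
e_1·c_2 = (-0.5774)·(-4) + 0.5774·(-4) + 0.5774·2 + 0.0000·4 = 1.1547.
u_2 = c_2 − 1.1547·e_1 = (-3.3333, -4.6667, 1.3333, 4.0000).
‖u_2‖ = 7.1181, so e_2 = (-0.4683, -0.6556, 0.1873, 0.5620).
e_1·c_3 = (-0.5774)·(-1) + 0.5774·(-2) + 0.5774·(-1) + 0.0000·(-3) = -1.1547; e_2·c_3 = (-0.4683)·(-1) + (-0.6556)·(-2) + 0.1873·(-1) + 0.5620·(-3) = -0.0937.
u_3 = c_3 + 1.1547·e_1 + 0.0937·e_2 = (-1.7105, -1.3947, -0.3158, -2.9474).
‖u_3‖ = 3.6957, so e_3 = (-0.4628, -0.3774, -0.0854, -0.7975).

Q = [[-0.5774, -0.4683, -0.4628], [0.5774, -0.6556, -0.3774], [0.5774, 0.1873, -0.0854], [0.0000, 0.5620, -0.7975]], R = [[1.7321, 1.1547, -1.1547], [0.0000, 7.1181, -0.0937], [0.0000, 0.0000, 3.6957]]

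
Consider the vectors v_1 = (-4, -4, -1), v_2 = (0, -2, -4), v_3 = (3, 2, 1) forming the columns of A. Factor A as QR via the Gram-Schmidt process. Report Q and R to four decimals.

e_1 = v_1/‖v_1‖ = (-4, -4, -1)/5.7446 = (-0.6963, -0.6963, -0.1741).
r_{12} = e_1·v_2 = 2.0889.
u_2 = v_2 − 2.0889·e_1 = (1.4545, -0.5455, -3.6364).
‖u_2‖ = 3.9543, so e_2 = (0.3678, -0.1379, -0.9196).
r_{13} = e_1·v_3 = -3.6556; r_{23} = e_2·v_3 = -0.0920.
u_3 = v_3 + 3.6556·e_1 + 0.0920·e_2 = (0.4884, -0.5581, 0.2791).
‖u_3‖ = 0.7924, so e_3 = (0.6163, -0.7044, 0.3522).

Q = [[-0.6963, 0.3678, 0.6163], [-0.6963, -0.1379, -0.7044], [-0.1741, -0.9196, 0.3522]], R = [[5.7446, 2.0889, -3.6556], [0.0000, 3.9543, -0.0920], [0.0000, 0.0000, 0.7924]]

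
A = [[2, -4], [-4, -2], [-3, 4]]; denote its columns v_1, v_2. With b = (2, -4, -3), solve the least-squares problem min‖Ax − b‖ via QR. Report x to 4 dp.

x = (1.0000, 0.0000)

v_1 = (2, -4, -3); ‖v_1‖ = 5.3852, so q_1 = (0.3714, -0.7428, -0.5571).
q_1·v_2 = 0.3714·(-4) + (-0.7428)·(-2) + (-0.5571)·4 = -2.2283.
u_2 = v_2 + 2.2283·q_1 = (-3.1724, -3.6552, 2.7586).
‖u_2‖ = 5.5709, so q_2 = (-0.5695, -0.6561, 0.4952).
Qᵀb = (5.3852, 0.0000).
Back-substitute: x_2 = 0.0000/5.5709 = 0.0000.
x_1 = (5.3852 + 2.2283·0.0000)/5.3852 = 1.0000.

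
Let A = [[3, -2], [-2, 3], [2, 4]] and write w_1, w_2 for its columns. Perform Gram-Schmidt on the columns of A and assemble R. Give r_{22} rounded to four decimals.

q_1 = w_1/‖w_1‖ = (3, -2, 2)/4.1231 = (0.7276, -0.4851, 0.4851).
r_{12} = q_1·w_2 = -0.9701.
u_2 = w_2 + 0.9701·q_1 = (-1.2941, 2.5294, 4.4706).
r_{22} = ‖u_2‖ = 5.2971.

r_{22} = 5.2971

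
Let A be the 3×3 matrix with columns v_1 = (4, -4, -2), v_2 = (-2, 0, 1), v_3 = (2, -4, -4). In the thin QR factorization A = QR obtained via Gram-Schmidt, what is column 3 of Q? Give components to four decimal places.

q_3 = (-0.4472, 0.0000, -0.8944)

q_1 = v_1/‖v_1‖ = (4, -4, -2)/6.0000 = (0.6667, -0.6667, -0.3333).
r_{12} = q_1·v_2 = -1.6667.
u_2 = v_2 + 1.6667·q_1 = (-0.8889, -1.1111, 0.4444).
‖u_2‖ = 1.4907, so q_2 = (-0.5963, -0.7454, 0.2981).
r_{13} = q_1·v_3 = 5.3333; r_{23} = q_2·v_3 = 0.5963.
u_3 = v_3 − 5.3333·q_1 − 0.5963·q_2 = (-1.2000, 0.0000, -2.4000).
‖u_3‖ = 2.6833, so q_3 = (-0.4472, 0.0000, -0.8944).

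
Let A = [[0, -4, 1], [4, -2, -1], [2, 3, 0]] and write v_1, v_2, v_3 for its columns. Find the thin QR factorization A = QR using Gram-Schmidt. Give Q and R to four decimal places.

Q = [[0.0000, -0.7454, 0.6667], [0.8944, -0.2981, -0.3333], [0.4472, 0.5963, 0.6667]], R = [[4.4721, -0.4472, -0.8944], [0.0000, 5.3666, -0.4472], [0.0000, 0.0000, 1.0000]]

e_1 = v_1/‖v_1‖ = (0, 4, 2)/4.4721 = (0.0000, 0.8944, 0.4472).
r_{12} = e_1·v_2 = -0.4472.
u_2 = v_2 + 0.4472·e_1 = (-4.0000, -1.6000, 3.2000).
‖u_2‖ = 5.3666, so e_2 = (-0.7454, -0.2981, 0.5963).
r_{13} = e_1·v_3 = -0.8944; r_{23} = e_2·v_3 = -0.4472.
u_3 = v_3 + 0.8944·e_1 + 0.4472·e_2 = (0.6667, -0.3333, 0.6667).
‖u_3‖ = 1.0000, so e_3 = (0.6667, -0.3333, 0.6667).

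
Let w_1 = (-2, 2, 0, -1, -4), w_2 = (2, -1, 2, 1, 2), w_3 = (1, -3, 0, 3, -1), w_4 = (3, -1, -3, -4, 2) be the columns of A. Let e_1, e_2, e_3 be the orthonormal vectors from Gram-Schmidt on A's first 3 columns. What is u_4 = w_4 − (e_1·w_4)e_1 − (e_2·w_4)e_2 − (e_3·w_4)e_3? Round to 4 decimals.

w_1 = (-2, 2, 0, -1, -4); ‖w_1‖ = 5.0000, so e_1 = (-0.4000, 0.4000, 0.0000, -0.2000, -0.8000).
e_1·w_2 = (-0.4000)·2 + 0.4000·(-1) + 0.0000·2 + (-0.2000)·1 + (-0.8000)·2 = -3.0000.
u_2 = w_2 + 3.0000·e_1 = (0.8000, 0.2000, 2.0000, 0.4000, -0.4000).
‖u_2‖ = 2.2361, so e_2 = (0.3578, 0.0894, 0.8944, 0.1789, -0.1789).
e_1·w_3 = (-0.4000)·1 + 0.4000·(-3) + 0.0000·0 + (-0.2000)·3 + (-0.8000)·(-1) = -1.4000; e_2·w_3 = 0.3578·1 + 0.0894·(-3) + 0.8944·0 + 0.1789·3 + (-0.1789)·(-1) = 0.8050.
u_3 = w_3 + 1.4000·e_1 − 0.8050·e_2 = (0.1520, -2.5120, -0.7200, 2.5760, -1.9760).
‖u_3‖ = 4.1704, so e_3 = (0.0364, -0.6023, -0.1726, 0.6177, -0.4738).
e_1·w_4 = (-0.4000)·3 + 0.4000·(-1) + 0.0000·(-3) + (-0.2000)·(-4) + (-0.8000)·2 = -2.4000; e_2·w_4 = 0.3578·3 + 0.0894·(-1) + 0.8944·(-3) + 0.1789·(-4) + (-0.1789)·2 = -2.7727; e_3·w_4 = 0.0364·3 + (-0.6023)·(-1) + (-0.1726)·(-3) + 0.6177·(-4) + (-0.4738)·2 = -2.1888.
u_4 = w_4 + 2.4000·e_1 + 2.7727·e_2 + 2.1888·e_3 = (3.1118, -1.1104, -0.8979, -2.6320, -1.4531).

u_4 = (3.1118, -1.1104, -0.8979, -2.6320, -1.4531)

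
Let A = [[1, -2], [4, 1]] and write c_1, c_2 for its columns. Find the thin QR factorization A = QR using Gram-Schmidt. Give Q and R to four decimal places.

Q = [[0.2425, -0.9701], [0.9701, 0.2425]], R = [[4.1231, 0.4851], [0.0000, 2.1828]]

q_1 = c_1/‖c_1‖ = (1, 4)/4.1231 = (0.2425, 0.9701).
r_{12} = q_1·c_2 = 0.4851.
u_2 = c_2 − 0.4851·q_1 = (-2.1176, 0.5294).
‖u_2‖ = 2.1828, so q_2 = (-0.9701, 0.2425).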